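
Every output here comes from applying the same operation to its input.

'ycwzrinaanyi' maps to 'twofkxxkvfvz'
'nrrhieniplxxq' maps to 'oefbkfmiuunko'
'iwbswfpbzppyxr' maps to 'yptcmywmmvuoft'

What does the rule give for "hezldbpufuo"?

Rule — shift every letter 3 places backward in the alphabet (wrapping around), then move the first 2 characters to the end (rotate left by 2).
"hezldbpufuo" → "wiaymrcrleb".

wiaymrcrleb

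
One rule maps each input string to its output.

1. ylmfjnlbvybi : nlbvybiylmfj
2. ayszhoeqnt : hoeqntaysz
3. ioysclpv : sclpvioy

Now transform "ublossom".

Rule — move the last character to the front, then swap the front and back halves of the string.
For "ublossom", step one produces "mublosso"; step two turns that into "ossomubl".

ossomubl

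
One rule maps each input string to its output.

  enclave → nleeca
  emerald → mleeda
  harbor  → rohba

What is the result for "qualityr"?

utrqlia

Each output is the input with this applied: sort the characters into reverse alphabetical order, then delete the first character.
On "qualityr": the first step gives "yutrqlia", and the second then gives "utrqlia".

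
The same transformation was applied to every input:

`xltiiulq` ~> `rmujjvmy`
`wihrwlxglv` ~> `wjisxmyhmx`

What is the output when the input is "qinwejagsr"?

sjoxfkbhtr

Rule — swap the first and last characters, then shift every letter 1 place forward in the alphabet (wrapping around).
On "qinwejagsr": the first step gives "rinwejagsq", and the second then gives "sjoxfkbhtr".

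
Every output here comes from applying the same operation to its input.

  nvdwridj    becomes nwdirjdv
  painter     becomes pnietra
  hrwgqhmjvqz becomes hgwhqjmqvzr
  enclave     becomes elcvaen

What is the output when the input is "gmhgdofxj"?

gghodxfjm

What's happening: swap each adjacent pair of characters (1↔2, 3↔4, ...), then move the first character to the end.
Applying both steps to "gmhgdofxj": "mgghodxfj", then "gghodxfjm".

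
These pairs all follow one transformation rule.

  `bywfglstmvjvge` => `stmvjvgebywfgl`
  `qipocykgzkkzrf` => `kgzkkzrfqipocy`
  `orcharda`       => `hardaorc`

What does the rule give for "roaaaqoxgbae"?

qoxgbaeroaaa

Looking at the pairs, the operation is to move the last character to the front, then swap the front and back halves of the string.
For "roaaaqoxgbae", step one produces "eroaaaqoxgba"; step two turns that into "qoxgbaeroaaa".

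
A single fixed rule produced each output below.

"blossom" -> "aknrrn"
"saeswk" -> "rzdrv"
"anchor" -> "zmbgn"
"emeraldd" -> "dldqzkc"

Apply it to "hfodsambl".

What's happening: delete the last character, then shift every letter 1 place backward in the alphabet (wrapping around).
"hfodsambl" → "hfodsamb" → "gencrzla".

gencrzla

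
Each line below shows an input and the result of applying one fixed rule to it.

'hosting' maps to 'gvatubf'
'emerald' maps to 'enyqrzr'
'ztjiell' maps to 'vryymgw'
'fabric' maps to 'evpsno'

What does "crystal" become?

The rule is to shift every letter 13 places forward in the alphabet (wrapping around) — i.e. ROT13, then move the first 3 characters to the end (rotate left by 3).
Starting from "crystal": after the first operation, "pelfgny"; after the second, "fgnypel".
(Check on "fabric": → "snoevp" → "evpsno" ✓)

fgnypel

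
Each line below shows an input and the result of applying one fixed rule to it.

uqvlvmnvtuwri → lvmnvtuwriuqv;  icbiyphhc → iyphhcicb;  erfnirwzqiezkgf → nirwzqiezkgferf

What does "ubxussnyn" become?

Looking at the pairs, the operation is to move the first 3 characters to the end (rotate left by 3).
So "ubxussnyn" becomes "ussnynubx".

ussnynubx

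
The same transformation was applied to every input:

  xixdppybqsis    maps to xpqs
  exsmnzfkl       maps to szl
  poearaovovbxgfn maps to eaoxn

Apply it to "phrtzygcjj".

The pattern: keep one character in every 3, starting at position 3 (positions 3rd, 6th, 9th, ...).
Applying that to "phrtzygcjj" gives "ryj".

ryj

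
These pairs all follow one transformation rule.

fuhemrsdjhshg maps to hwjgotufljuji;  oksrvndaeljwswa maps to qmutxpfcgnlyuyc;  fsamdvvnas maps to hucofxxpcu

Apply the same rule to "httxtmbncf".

jvvzvodpeh

In each case the input is transformed by: shift every letter 2 places forward in the alphabet (wrapping around).
On "httxtmbncf" that produces "jvvzvodpeh".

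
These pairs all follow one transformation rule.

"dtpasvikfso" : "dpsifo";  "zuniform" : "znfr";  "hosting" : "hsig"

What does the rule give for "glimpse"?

gipe

Rule — keep every other character starting from the first (positions 1st, 3rd, 5th, ...).
Doing the same to "glimpse": "gipe".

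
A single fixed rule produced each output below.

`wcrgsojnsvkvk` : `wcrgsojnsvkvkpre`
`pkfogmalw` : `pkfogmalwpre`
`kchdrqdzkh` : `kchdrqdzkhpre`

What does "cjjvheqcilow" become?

cjjvheqcilowpre

In each case the input is transformed by: append "pre".
On "cjjvheqcilow" that produces "cjjvheqcilowpre".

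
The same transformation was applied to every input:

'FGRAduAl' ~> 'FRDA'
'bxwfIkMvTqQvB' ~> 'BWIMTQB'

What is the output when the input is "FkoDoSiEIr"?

FOOII

Each output is the input with this applied: keep every other character starting from the first (positions 1st, 3rd, 5th, ...), then convert every letter to uppercase.
Working it through for "FkoDoSiEIr": intermediate "FooiI", final "FOOII".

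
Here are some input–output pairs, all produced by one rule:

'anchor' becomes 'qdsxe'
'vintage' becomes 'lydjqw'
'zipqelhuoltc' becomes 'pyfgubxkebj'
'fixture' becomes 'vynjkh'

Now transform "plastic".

fbqijy

What's happening: shift every letter 10 places backward in the alphabet (wrapping around), then delete the last character.
Working it through for "plastic": intermediate "fbqijys", final "fbqijy".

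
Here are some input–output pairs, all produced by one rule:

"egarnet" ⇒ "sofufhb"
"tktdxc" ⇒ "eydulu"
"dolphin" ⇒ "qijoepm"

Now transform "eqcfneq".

The pattern: shift every letter 1 place forward in the alphabet (wrapping around), then move the first 3 characters to the end (rotate left by 3).
On "eqcfneq": the first step gives "frdgofr", and the second then gives "gofrfrd".

gofrfrd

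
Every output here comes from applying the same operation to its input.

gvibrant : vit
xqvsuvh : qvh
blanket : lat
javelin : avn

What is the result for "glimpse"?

lie

Rule — swap each adjacent pair of characters (1↔2, 3↔4, ...), then keep one character in every 3, starting at position 1 (positions 1st, 4th, 7th, ...).
On "glimpse": the first step gives "lgmispe", and the second then gives "lie".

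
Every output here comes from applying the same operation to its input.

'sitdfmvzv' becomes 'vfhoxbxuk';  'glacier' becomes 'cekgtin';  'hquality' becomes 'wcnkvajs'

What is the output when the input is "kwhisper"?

What's happening: shift every letter 2 places forward in the alphabet (wrapping around), then move the first 2 characters to the end (rotate left by 2).
Applying both steps to "kwhisper": "myjkurgt", then "jkurgtmy".
(Check on "hquality": → "jswcnkva" → "wcnkvajs" ✓)

jkurgtmy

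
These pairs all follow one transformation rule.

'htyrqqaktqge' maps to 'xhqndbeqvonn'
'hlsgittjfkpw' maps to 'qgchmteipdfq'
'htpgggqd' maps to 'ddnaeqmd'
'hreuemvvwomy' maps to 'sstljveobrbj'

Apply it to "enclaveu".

xsbrbkzi

Rule — swap the front and back halves of the string, then shift every letter 3 places backward in the alphabet (wrapping around).
Applying both steps to "enclaveu": "aveuencl", then "xsbrbkzi".
(Check on "htpgggqd": → "ggqdhtpg" → "ddnaeqmd" ✓)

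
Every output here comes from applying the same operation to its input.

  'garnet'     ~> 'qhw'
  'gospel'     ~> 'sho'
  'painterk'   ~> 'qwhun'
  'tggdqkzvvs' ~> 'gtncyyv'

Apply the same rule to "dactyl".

wbo

The rule is to delete the first 3 characters, then shift every letter 3 places forward in the alphabet (wrapping around).
Applying both steps to "dactyl": "tyl", then "wbo".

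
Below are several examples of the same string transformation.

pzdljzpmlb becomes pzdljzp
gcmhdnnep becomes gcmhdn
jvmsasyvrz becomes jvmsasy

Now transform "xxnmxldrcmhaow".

xxnmxldrcmh

The rule is to delete the last 3 characters.
So "xxnmxldrcmhaow" becomes "xxnmxldrcmh".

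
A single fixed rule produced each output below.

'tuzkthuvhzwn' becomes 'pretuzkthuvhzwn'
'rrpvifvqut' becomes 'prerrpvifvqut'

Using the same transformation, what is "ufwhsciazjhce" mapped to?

preufwhsciazjhce

The transformation: prepend "pre".
Doing the same to "ufwhsciazjhce": "preufwhsciazjhce".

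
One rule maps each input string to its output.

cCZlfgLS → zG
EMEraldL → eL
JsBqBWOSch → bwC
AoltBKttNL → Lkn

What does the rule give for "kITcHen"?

tE

What's happening: keep one character in every 3, starting at position 3 (positions 3rd, 6th, 9th, ...), then flip the case of every letter.
Working it through for "kITcHen": intermediate "Te", final "tE".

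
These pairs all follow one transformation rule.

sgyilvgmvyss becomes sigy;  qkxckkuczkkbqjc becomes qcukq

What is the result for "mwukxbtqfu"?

Looking at the pairs, the operation is to keep one character in every 3, starting at position 1 (positions 1st, 4th, 7th, ...).
Applying that to "mwukxbtqfu" gives "mktu".

mktu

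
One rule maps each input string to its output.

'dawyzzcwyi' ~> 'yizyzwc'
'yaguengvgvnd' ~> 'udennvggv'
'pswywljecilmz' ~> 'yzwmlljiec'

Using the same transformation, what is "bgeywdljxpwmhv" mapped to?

The rule is to delete the first 3 characters, then take characters alternately from the front and the back (1st, last, 2nd, 2nd-last, ...).
Applying that to "bgeywdljxpwmhv" gives "yvwhdmlwjpx".

yvwhdmlwjpx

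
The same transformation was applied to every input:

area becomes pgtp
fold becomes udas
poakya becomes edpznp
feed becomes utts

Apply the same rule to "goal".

vdpa

Looking at the pairs, the operation is to shift every letter 11 places backward in the alphabet (wrapping around).
Doing the same to "goal": "vdpa".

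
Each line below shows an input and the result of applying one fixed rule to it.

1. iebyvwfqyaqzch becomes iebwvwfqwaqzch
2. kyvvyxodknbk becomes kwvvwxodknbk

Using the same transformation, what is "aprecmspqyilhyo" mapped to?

aprecmspqwilhwo

The rule is to replace every "y" with "w".
Applying that to "aprecmspqyilhyo" gives "aprecmspqwilhwo".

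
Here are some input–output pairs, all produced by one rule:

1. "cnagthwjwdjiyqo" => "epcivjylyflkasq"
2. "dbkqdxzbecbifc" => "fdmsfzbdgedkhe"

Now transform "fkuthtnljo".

The transformation: shift every letter 2 places forward in the alphabet (wrapping around).
For "fkuthtnljo" the result is "hmwvjvpnlq".

hmwvjvpnlq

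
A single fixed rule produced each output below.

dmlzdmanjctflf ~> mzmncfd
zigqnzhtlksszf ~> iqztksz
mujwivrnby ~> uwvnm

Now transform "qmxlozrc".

Each output is the input with this applied: swap the first and last characters, then keep every other character starting from the second (positions 2nd, 4th, 6th, ...).
Working it through for "qmxlozrc": intermediate "cmxlozrq", final "mlzq".

mlzq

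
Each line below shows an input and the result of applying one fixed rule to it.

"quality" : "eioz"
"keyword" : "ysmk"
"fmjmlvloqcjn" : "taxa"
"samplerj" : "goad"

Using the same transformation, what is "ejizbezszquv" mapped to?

The rule is to shift every letter 12 places backward in the alphabet (wrapping around), then keep only the first 4 characters.
Working it through for "ejizbezszquv": intermediate "sxwnpsngneij", final "sxwn".

sxwn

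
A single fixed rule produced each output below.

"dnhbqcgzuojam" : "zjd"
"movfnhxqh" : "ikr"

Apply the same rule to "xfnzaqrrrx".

tbj

Looking at the pairs, the operation is to shift every letter 4 places backward in the alphabet (wrapping around), then keep only the first 3 characters.
"xfnzaqrrrx" → "tbj".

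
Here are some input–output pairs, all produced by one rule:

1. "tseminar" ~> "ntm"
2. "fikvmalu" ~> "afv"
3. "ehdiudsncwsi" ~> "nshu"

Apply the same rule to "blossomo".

The transformation: swap the front and back halves of the string, then keep one character in every 3, starting at position 2 (positions 2nd, 5th, 8th, ...).
For "blossomo", step one produces "somoblos"; step two turns that into "obs".

obs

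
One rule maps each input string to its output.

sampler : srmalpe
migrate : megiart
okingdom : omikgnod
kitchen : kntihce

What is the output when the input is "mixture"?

mexiutr

The transformation: move the last character to the front, then swap each adjacent pair of characters (1↔2, 3↔4, ...).
Applying both steps to "mixture": "emixtur", then "mexiutr".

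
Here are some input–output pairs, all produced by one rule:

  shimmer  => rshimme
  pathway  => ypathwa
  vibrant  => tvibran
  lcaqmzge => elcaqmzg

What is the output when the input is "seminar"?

rsemina

The rule is to move the last character to the front.
Applying that to "seminar" gives "rsemina".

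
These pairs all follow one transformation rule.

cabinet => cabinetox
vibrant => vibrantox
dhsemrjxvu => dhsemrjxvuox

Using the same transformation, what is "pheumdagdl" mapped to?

pheumdagdlox

The transformation: append "ox".
So "pheumdagdl" becomes "pheumdagdlox".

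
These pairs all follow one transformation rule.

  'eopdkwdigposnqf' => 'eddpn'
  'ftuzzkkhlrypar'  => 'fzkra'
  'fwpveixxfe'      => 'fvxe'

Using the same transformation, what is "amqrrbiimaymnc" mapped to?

Rule — keep one character in every 3, starting at position 1 (positions 1st, 4th, 7th, ...).
Doing the same to "amqrrbiimaymnc": "arian".

arian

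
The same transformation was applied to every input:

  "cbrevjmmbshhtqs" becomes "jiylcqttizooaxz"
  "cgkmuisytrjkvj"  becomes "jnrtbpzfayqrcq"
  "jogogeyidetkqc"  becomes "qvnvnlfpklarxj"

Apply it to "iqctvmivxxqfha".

pxjactpceexmoh

What's happening: shift every letter 7 places forward in the alphabet (wrapping around).
For "iqctvmivxxqfha" the result is "pxjactpceexmoh".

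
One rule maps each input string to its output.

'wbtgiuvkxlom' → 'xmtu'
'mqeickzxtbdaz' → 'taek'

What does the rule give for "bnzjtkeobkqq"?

The pattern: keep one character in every 3, starting at position 3 (positions 3rd, 6th, 9th, ...), then move the last 2 characters to the front (rotate right by 2).
Working it through for "bnzjtkeobkqq": intermediate "zkbq", final "bqzk".

bqzk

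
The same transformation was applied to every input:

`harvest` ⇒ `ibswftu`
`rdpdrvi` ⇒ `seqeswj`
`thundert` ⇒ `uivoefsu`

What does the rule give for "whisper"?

What's happening: shift every letter 1 place forward in the alphabet (wrapping around).
"whisper" → "xijtqfs".

xijtqfs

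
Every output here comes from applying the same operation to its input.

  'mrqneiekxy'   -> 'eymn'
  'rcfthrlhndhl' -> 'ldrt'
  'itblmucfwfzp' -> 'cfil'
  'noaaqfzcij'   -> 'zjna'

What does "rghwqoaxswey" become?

awrw

Each output is the input with this applied: keep one character in every 3, starting at position 1 (positions 1st, 4th, 7th, ...), then move the first 2 characters to the end (rotate left by 2).
For "rghwqoaxswey" the result is "awrw".
(Check on "noaaqfzcij": → "nazj" → "zjna" ✓)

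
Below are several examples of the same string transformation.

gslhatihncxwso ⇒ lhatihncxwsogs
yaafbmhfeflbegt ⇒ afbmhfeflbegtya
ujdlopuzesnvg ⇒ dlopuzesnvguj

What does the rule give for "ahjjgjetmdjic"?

The rule is to move the first 2 characters to the end (rotate left by 2).
Doing the same to "ahjjgjetmdjic": "jjgjetmdjicah".

jjgjetmdjicah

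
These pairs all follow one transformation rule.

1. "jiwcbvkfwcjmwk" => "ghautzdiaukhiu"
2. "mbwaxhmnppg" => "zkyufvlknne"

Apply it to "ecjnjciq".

aclhahog

Looking at the pairs, the operation is to shift every letter 2 places backward in the alphabet (wrapping around), then swap each adjacent pair of characters (1↔2, 3↔4, ...).
Applying both steps to "ecjnjciq": "cahlhago", then "aclhahog".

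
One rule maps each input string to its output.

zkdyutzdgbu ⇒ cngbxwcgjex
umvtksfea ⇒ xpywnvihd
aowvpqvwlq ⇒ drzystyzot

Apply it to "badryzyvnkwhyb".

The pattern: shift every letter 3 places forward in the alphabet (wrapping around).
So "badryzyvnkwhyb" becomes "edgubcbyqnzkbe".

edgubcbyqnzkbe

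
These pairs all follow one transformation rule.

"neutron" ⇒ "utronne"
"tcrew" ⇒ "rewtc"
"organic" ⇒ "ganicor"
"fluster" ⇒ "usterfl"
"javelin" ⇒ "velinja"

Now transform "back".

The transformation: move the first 2 characters to the end (rotate left by 2).
"back" → "ckba".

ckba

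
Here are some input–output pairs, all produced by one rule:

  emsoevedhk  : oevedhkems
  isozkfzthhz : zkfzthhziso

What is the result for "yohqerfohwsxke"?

qerfohwsxkeyoh

Looking at the pairs, the operation is to move the first 3 characters to the end (rotate left by 3).
For "yohqerfohwsxke" the result is "qerfohwsxkeyoh".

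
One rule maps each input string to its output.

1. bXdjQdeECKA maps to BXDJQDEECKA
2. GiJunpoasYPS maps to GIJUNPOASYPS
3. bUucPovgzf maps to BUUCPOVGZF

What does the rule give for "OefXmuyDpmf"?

OEFXMUYDPMF

What's happening: convert every letter to uppercase.
"OefXmuyDpmf" → "OEFXMUYDPMF".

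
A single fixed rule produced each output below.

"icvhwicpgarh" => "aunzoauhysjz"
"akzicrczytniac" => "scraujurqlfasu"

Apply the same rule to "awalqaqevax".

sosdisiwnsp

Looking at the pairs, the operation is to shift every letter 8 places backward in the alphabet (wrapping around).
On "awalqaqevax" that produces "sosdisiwnsp".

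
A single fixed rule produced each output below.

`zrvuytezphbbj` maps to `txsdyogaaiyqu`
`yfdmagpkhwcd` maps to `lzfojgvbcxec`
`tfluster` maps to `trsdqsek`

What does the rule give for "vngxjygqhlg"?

The transformation: shift every letter 1 place backward in the alphabet (wrapping around), then move the first 3 characters to the end (rotate left by 3).
For "vngxjygqhlg", step one produces "umfwixfpgkf"; step two turns that into "wixfpgkfumf".

wixfpgkfumf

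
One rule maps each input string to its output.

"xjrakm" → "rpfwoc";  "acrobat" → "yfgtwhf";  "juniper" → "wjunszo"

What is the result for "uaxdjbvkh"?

What's happening: shift every letter 5 places forward in the alphabet (wrapping around), then reverse the string.
On "uaxdjbvkh": the first step gives "zfciogapm", and the second then gives "mpagoicfz".

mpagoicfz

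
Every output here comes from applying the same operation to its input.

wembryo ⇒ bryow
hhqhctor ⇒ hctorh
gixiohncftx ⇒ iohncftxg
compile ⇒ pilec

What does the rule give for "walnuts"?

nutsw

Rule — move the first 3 characters to the end (rotate left by 3), then delete the last 2 characters.
Starting from "walnuts": after the first operation, "nutswal"; after the second, "nutsw".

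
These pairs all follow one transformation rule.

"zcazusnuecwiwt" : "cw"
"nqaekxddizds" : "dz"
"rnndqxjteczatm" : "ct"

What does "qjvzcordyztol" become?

zl

What's happening: keep one character in every 3, starting at position 1 (positions 1st, 4th, 7th, ...), then keep only the last 2 characters.
Working it through for "qjvzcordyztol": intermediate "qzrzl", final "zl".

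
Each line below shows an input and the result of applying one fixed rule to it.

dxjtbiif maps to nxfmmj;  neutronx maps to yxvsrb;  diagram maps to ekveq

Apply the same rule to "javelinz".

zipmrd

In each case the input is transformed by: shift every letter 4 places forward in the alphabet (wrapping around), then delete the first 2 characters.
Starting from "javelinz": after the first operation, "nezipmrd"; after the second, "zipmrd".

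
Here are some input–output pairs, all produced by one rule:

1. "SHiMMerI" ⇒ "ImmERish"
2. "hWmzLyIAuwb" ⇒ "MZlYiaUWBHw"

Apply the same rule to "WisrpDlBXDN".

SRPdLbxdnwI

In each case the input is transformed by: move the first 2 characters to the end (rotate left by 2), then flip the case of every letter.
For "WisrpDlBXDN", step one produces "srpDlBXDNWi"; step two turns that into "SRPdLbxdnwI".
(Check on "SHiMMerI": → "iMMerISH" → "ImmERish" ✓)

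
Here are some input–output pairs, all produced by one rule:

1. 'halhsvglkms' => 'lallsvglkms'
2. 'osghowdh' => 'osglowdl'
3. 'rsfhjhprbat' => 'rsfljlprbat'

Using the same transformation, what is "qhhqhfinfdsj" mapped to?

qllqlfinfdsj

Looking at the pairs, the operation is to replace every "h" with "l".
Doing the same to "qhhqhfinfdsj": "qllqlfinfdsj".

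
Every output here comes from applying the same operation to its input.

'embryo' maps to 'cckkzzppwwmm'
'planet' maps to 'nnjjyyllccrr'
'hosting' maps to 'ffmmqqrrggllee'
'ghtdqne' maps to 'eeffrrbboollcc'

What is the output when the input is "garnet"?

eeyyppllccrr

In each case the input is transformed by: double every character, then shift every letter 2 places backward in the alphabet (wrapping around).
Applying both steps to "garnet": "ggaarrnneett", then "eeyyppllccrr".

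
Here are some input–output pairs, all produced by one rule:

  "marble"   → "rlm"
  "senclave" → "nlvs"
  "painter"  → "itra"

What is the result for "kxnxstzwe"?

The rule is to move the first 2 characters to the end (rotate left by 2), then keep every other character starting from the first (positions 1st, 3rd, 5th, ...).
"kxnxstzwe" → "nxstzwekx" → "nszex".

nszex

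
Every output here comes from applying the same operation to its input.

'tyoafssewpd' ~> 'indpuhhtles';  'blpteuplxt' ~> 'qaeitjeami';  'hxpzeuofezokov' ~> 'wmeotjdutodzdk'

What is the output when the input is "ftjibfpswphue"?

uiyxquehlewjt

The pattern: shift every letter 11 places backward in the alphabet (wrapping around).
On "ftjibfpswphue" that produces "uiyxquehlewjt".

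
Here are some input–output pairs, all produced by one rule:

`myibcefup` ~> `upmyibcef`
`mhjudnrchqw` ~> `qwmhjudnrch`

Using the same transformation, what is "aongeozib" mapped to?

Each output is the input with this applied: move the last 2 characters to the front (rotate right by 2).
Doing the same to "aongeozib": "ibaongeoz".

ibaongeoz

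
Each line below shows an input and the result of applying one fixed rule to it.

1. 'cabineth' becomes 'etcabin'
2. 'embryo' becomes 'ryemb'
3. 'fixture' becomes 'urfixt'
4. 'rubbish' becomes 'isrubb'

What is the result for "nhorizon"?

In each case the input is transformed by: delete the last character, then move the last 2 characters to the front (rotate right by 2).
Working it through for "nhorizon": intermediate "nhorizo", final "zonhori".

zonhori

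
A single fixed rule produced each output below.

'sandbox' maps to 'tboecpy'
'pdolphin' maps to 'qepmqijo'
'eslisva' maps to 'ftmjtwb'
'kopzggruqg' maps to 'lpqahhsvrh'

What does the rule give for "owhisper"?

pxijtqfs

The transformation: shift every letter 1 place forward in the alphabet (wrapping around).
"owhisper" → "pxijtqfs".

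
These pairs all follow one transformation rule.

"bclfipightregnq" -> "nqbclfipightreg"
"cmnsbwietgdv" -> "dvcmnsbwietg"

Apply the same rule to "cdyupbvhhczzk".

In each case the input is transformed by: move the last 2 characters to the front (rotate right by 2).
For "cdyupbvhhczzk" the result is "zkcdyupbvhhcz".

zkcdyupbvhhcz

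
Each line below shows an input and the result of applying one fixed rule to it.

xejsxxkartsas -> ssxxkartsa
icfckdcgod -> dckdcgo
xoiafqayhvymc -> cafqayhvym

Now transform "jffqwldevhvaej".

Looking at the pairs, the operation is to delete the first 3 characters, then move the last character to the front.
"jffqwldevhvaej" → "jqwldevhvae".
(Check on "xejsxxkartsas": → "sxxkartsas" → "ssxxkartsa" ✓)

jqwldevhvae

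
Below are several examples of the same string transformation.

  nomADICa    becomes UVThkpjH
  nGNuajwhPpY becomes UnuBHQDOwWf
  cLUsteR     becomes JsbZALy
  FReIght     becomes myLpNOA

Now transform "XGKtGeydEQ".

enrAnLFKlx

The transformation: shift every letter 7 places forward in the alphabet (wrapping around), then flip the case of every letter.
Applying both steps to "XGKtGeydEQ": "ENRaNlfkLX", then "enrAnLFKlx".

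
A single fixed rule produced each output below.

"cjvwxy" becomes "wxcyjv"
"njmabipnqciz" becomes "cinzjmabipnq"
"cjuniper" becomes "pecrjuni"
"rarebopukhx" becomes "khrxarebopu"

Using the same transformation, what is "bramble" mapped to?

What's happening: swap the first and last characters, then move the last 3 characters to the front (rotate right by 3).
Applying that to "bramble" gives "blberam".

blberam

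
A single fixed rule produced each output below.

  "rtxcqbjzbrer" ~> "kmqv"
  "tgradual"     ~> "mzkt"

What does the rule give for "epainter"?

xitb

Each output is the input with this applied: shift every letter 7 places backward in the alphabet (wrapping around), then keep only the first 4 characters.
"epainter" → "xitbgmxk" → "xitb".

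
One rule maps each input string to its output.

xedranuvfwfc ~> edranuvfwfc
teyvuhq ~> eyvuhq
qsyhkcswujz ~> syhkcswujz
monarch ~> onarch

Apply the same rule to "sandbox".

Rule — delete the first character.
So "sandbox" becomes "andbox".

andbox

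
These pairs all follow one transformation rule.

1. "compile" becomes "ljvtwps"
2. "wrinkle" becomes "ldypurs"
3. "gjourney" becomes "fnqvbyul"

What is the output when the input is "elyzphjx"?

Rule — shift every letter 7 places forward in the alphabet (wrapping around), then move the last character to the front.
So "elyzphjx" becomes "elsfgwoq".

elsfgwoq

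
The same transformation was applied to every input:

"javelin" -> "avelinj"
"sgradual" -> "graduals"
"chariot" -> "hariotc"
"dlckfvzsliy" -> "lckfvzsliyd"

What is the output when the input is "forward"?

orwardf

Each output is the input with this applied: move the first character to the end.
On "forward" that produces "orwardf".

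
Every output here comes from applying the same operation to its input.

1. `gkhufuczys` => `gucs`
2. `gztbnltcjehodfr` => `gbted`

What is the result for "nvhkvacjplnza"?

In each case the input is transformed by: keep one character in every 3, starting at position 1 (positions 1st, 4th, 7th, ...).
For "nvhkvacjplnza" the result is "nkcla".

nkcla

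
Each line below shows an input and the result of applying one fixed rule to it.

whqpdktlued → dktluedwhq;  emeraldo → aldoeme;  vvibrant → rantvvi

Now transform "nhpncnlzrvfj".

Looking at the pairs, the operation is to move the first 3 characters to the end (rotate left by 3), then delete the first character.
On "nhpncnlzrvfj" that produces "cnlzrvfjnhp".

cnlzrvfjnhp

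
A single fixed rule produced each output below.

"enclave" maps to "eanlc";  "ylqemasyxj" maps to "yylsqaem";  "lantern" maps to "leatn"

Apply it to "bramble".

bbrma

Each output is the input with this applied: delete the last 2 characters, then take characters alternately from the front and the back (1st, last, 2nd, 2nd-last, ...).
Applying both steps to "bramble": "bramb", then "bbrma".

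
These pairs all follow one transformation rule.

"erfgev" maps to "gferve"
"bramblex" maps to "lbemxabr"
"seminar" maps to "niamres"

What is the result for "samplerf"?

elrpfmsa

The rule is to move the last 3 characters to the front (rotate right by 3), then take characters alternately from the front and the back (1st, last, 2nd, 2nd-last, ...).
Applying that to "samplerf" gives "elrpfmsa".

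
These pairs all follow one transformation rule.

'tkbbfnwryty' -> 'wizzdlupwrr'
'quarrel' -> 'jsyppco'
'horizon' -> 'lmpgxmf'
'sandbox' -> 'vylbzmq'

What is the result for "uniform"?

klgdmps

Looking at the pairs, the operation is to shift every letter 2 places backward in the alphabet (wrapping around), then swap the first and last characters.
"uniform" → "slgdmpk" → "klgdmps".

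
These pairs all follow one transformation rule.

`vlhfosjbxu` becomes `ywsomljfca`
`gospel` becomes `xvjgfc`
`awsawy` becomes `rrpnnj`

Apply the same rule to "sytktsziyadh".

Each output is the input with this applied: shift every letter 9 places backward in the alphabet (wrapping around), then sort the characters into reverse alphabetical order.
"sytktsziyadh" → "jpkbkjqzpruy" → "zyurqppkkjjb".

zyurqppkkjjb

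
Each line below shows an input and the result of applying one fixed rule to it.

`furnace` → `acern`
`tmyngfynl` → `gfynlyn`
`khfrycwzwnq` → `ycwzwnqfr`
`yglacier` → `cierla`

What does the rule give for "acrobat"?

batro

What's happening: delete the first 2 characters, then move the first 2 characters to the end (rotate left by 2).
For "acrobat", step one produces "robat"; step two turns that into "batro".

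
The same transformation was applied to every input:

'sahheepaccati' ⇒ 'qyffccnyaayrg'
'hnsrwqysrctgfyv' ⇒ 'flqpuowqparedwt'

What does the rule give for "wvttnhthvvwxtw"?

utrrlfrfttuvru

Looking at the pairs, the operation is to shift every letter 2 places backward in the alphabet (wrapping around).
Doing the same to "wvttnhthvvwxtw": "utrrlfrfttuvru".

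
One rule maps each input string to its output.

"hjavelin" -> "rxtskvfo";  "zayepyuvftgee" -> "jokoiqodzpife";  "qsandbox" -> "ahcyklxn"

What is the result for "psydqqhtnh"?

zrcxidnraa

The transformation: shift every letter 10 places forward in the alphabet (wrapping around), then take characters alternately from the front and the back (1st, last, 2nd, 2nd-last, ...).
Applying both steps to "psydqqhtnh": "zcinaardxr", then "zrcxidnraa".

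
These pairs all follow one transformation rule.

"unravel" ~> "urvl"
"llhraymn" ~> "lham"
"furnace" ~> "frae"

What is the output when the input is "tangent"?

tnet

The pattern: keep every other character starting from the first (positions 1st, 3rd, 5th, ...).
"tangent" → "tnet".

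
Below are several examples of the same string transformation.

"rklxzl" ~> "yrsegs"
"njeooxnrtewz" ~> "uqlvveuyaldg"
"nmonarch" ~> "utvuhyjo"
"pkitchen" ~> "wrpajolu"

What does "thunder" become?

aobukly

Rule — shift every letter 7 places forward in the alphabet (wrapping around).
So "thunder" becomes "aobukly".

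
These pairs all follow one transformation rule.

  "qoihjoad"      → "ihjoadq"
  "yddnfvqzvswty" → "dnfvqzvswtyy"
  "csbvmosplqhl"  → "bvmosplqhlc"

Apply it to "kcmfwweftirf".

mfwweftirfk

Looking at the pairs, the operation is to move the first character to the end, then delete the first character.
Applying both steps to "kcmfwweftirf": "cmfwweftirfk", then "mfwweftirfk".
(Check on "qoihjoad": → "oihjoadq" → "ihjoadq" ✓)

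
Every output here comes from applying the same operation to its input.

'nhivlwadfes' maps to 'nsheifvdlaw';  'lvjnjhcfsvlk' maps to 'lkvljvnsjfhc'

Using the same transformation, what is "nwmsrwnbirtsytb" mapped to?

nbwtmyssrtwrnib

In each case the input is transformed by: take characters alternately from the front and the back (1st, last, 2nd, 2nd-last, ...).
For "nwmsrwnbirtsytb" the result is "nbwtmyssrtwrnib".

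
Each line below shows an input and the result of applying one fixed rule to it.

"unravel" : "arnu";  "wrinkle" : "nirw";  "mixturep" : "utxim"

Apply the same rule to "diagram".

gaid

The transformation: reverse the string, then delete the first 3 characters.
Starting from "diagram": after the first operation, "margaid"; after the second, "gaid".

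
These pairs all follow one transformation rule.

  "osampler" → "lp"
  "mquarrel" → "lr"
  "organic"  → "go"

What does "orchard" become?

dr

Each output is the input with this applied: sort the characters into alphabetical order, then keep one character in every 3, starting at position 3 (positions 3rd, 6th, 9th, ...).
"orchard" → "acdhorr" → "dr".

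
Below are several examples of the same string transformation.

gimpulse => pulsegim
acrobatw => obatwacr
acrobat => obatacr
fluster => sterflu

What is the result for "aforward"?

rwardafo

What's happening: move the first 3 characters to the end (rotate left by 3).
Doing the same to "aforward": "rwardafo".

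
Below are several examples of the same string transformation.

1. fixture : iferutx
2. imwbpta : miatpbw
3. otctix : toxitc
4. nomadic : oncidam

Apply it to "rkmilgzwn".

Looking at the pairs, the operation is to move the first 2 characters to the end (rotate left by 2), then reverse the string.
On "rkmilgzwn": the first step gives "milgzwnrk", and the second then gives "krnwzglim".
(Check on "otctix": → "ctixot" → "toxitc" ✓)

krnwzglim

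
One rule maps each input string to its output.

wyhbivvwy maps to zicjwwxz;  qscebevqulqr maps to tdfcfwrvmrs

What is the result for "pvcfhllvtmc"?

The rule is to delete the first character, then shift every letter 1 place forward in the alphabet (wrapping around).
For "pvcfhllvtmc" the result is "wdgimmwund".
(Check on "wyhbivvwy": → "yhbivvwy" → "zicjwwxz" ✓)

wdgimmwund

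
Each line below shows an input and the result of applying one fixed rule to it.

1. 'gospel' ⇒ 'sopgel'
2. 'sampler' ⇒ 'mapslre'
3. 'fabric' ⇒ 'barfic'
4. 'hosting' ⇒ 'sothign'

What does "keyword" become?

yewkodr

Looking at the pairs, the operation is to move the first 2 characters to the end (rotate left by 2), then take characters alternately from the front and the back (1st, last, 2nd, 2nd-last, ...).
Applying both steps to "keyword": "ywordke", then "yewkodr".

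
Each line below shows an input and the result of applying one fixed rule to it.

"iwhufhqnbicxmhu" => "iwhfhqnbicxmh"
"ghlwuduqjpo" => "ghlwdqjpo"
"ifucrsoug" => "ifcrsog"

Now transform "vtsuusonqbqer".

The rule is to remove every "u".
Doing the same to "vtsuusonqbqer": "vtssonqbqer".

vtssonqbqer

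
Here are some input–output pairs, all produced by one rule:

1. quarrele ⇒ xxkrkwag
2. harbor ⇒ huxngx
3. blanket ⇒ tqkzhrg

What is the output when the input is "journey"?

The rule is to move the first 3 characters to the end (rotate left by 3), then shift every letter 6 places forward in the alphabet (wrapping around).
Working it through for "journey": intermediate "rneyjou", final "xtkepua".

xtkepua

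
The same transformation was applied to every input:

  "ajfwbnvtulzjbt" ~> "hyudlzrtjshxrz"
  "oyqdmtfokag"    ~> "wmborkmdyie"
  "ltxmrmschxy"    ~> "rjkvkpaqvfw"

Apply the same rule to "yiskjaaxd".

The rule is to shift every letter 2 places backward in the alphabet (wrapping around), then swap each adjacent pair of characters (1↔2, 3↔4, ...).
Starting from "yiskjaaxd": after the first operation, "wgqihyyvb"; after the second, "gwiqyhvyb".
(Check on "ltxmrmschxy": → "jrvkpkqafvw" → "rjkvkpaqvfw" ✓)

gwiqyhvyb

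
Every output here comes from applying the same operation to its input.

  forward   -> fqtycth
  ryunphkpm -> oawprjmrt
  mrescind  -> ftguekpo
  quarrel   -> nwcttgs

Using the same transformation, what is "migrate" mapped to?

gkitcvo

In each case the input is transformed by: shift every letter 2 places forward in the alphabet (wrapping around), then swap the first and last characters.
For "migrate", step one produces "okitcvg"; step two turns that into "gkitcvo".
(Check on "quarrel": → "swcttgn" → "nwcttgs" ✓)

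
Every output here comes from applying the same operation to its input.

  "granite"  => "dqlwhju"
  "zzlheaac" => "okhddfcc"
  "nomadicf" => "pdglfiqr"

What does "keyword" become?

bzrugnh

Each output is the input with this applied: shift every letter 3 places forward in the alphabet (wrapping around), then move the first 2 characters to the end (rotate left by 2).
Applying both steps to "keyword": "nhbzrug", then "bzrugnh".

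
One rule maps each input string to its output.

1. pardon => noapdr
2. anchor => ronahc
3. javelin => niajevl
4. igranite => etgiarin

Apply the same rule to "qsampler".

Rule — move the last 2 characters to the front (rotate right by 2), then swap each adjacent pair of characters (1↔2, 3↔4, ...).
Applying both steps to "qsampler": "erqsampl", then "resqmalp".
(Check on "igranite": → "teigrani" → "etgiarin" ✓)

resqmalp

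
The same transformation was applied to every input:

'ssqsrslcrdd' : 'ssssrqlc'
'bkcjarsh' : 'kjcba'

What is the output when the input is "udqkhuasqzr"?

uusqkhda

The rule is to delete the last 3 characters, then sort the characters into reverse alphabetical order.
On "udqkhuasqzr": the first step gives "udqkhuas", and the second then gives "uusqkhda".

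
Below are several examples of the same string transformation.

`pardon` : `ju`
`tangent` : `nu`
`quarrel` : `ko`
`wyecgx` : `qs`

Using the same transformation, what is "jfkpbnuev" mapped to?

What's happening: shift every letter 6 places backward in the alphabet (wrapping around), then keep only the first 2 characters.
"jfkpbnuev" → "dzejvhoyp" → "dz".
(Check on "wyecgx": → "qsywar" → "qs" ✓)

dz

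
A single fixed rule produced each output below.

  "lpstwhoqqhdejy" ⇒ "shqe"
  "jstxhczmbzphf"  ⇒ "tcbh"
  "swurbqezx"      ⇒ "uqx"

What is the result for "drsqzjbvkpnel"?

The transformation: keep one character in every 3, starting at position 3 (positions 3rd, 6th, 9th, ...).
Doing the same to "drsqzjbvkpnel": "sjke".

sjke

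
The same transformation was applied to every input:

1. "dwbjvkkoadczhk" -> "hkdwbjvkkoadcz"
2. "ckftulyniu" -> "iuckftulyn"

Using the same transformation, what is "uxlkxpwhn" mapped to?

hnuxlkxpw

The rule is to move the last 2 characters to the front (rotate right by 2).
For "uxlkxpwhn" the result is "hnuxlkxpw".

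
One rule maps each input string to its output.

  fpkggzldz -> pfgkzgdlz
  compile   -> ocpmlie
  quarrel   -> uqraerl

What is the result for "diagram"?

idgaarm

In each case the input is transformed by: swap each adjacent pair of characters (1↔2, 3↔4, ...).
So "diagram" becomes "idgaarm".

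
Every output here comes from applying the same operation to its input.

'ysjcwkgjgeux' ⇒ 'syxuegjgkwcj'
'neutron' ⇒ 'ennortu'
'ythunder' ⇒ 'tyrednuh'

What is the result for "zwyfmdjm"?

Rule — reverse the string, then move the last 2 characters to the front (rotate right by 2).
"zwyfmdjm" → "wzmjdmfy".

wzmjdmfy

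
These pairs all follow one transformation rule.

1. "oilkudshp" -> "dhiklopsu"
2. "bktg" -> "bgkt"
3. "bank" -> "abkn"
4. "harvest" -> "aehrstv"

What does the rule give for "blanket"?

abeklnt

Each output is the input with this applied: sort the characters into alphabetical order.
Doing the same to "blanket": "abeklnt".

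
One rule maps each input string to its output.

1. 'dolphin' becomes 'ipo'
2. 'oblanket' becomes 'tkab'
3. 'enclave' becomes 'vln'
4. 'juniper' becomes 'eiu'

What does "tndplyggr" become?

The transformation: keep every other character starting from the second (positions 2nd, 4th, 6th, ...), then reverse the string.
Starting from "tndplyggr": after the first operation, "npyg"; after the second, "gypn".

gypn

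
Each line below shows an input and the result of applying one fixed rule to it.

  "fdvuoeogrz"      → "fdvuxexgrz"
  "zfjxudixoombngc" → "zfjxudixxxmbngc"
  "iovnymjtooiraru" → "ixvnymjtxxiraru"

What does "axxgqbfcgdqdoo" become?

axxgqbfcgdqdxx

Looking at the pairs, the operation is to replace every "o" with "x".
Applying that to "axxgqbfcgdqdoo" gives "axxgqbfcgdqdxx".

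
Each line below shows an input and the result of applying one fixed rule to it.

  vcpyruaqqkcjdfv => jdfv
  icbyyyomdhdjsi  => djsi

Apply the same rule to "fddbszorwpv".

rwpv

The transformation: keep only the last 4 characters.
For "fddbszorwpv" the result is "rwpv".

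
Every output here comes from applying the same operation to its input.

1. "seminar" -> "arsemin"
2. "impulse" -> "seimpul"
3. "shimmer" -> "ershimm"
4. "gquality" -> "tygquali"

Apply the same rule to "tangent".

Each output is the input with this applied: move the last 2 characters to the front (rotate right by 2).
"tangent" → "nttange".

nttange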